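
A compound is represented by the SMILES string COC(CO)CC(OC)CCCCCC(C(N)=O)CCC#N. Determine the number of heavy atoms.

Every atom symbol written in the SMILES (organic subset) is one heavy atom; implicit H are not written.
Heavy atoms by element → C:16, N:2, O:4.
Total: 22.

22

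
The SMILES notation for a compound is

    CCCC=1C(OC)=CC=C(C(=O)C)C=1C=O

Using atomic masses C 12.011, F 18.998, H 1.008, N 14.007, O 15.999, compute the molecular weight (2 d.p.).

First, the molecular formula is C13H16O3 (counting implicit H from valence).
  C: 13 × 12.011 = 156.143
  H: 16 × 1.008 = 16.128
  O: 3 × 15.999 = 47.997
Sum: 13×12.011 + 16×1.008 + 3×15.999 = 220.268 → 220.27 g/mol.

220.27 g/mol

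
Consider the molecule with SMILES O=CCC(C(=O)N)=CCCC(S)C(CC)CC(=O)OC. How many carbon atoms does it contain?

Count every carbon token in the SMILES (each C, including those in ring-closure positions and inside branches).
Carbon count: 14.

14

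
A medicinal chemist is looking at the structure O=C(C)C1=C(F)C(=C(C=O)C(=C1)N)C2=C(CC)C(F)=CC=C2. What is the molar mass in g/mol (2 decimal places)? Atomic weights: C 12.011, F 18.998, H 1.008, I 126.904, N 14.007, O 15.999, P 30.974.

First, the molecular formula is C17H15F2NO2 (counting implicit H from valence).
  C: 17 × 12.011 = 204.187
  F: 2 × 18.998 = 37.996
  H: 15 × 1.008 = 15.120
  N: 1 × 14.007 = 14.007
  O: 2 × 15.999 = 31.998
Sum: 17×12.011 + 2×18.998 + 15×1.008 + 1×14.007 + 2×15.999 = 303.308 → 303.31 g/mol.

303.31 g/mol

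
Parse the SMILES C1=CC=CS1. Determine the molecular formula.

Walk through each heavy atom and fill implicit hydrogens from standard valence (C 4, N 3, O 2, S 2, halogen 1):
  atom 1: C, bond orders sum to 3 (valence 4) → 1 H
  atom 2: C, bond orders sum to 3 (valence 4) → 1 H
  atom 3: C, bond orders sum to 3 (valence 4) → 1 H
  atom 4: C, bond orders sum to 3 (valence 4) → 1 H
  atom 5: S, bond orders sum to 2 (valence 2) → 0 H
Totals → C:4, H:4, S:1.

C4H4S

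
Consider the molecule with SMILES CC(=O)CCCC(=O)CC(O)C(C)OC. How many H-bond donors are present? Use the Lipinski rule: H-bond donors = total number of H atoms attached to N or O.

Donors: find every N or O and count the H atoms it carries.
  atom 3 (O): bond orders sum to 2 → 0 H
  atom 8 (O): bond orders sum to 2 → 0 H
  atom 11 (O): bond orders sum to 1 → 1 H
  atom 14 (O): bond orders sum to 2 → 0 H
Lipinski HBD = 1.

1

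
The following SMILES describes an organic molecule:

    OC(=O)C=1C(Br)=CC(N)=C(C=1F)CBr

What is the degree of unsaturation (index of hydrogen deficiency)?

Molecular formula: C8H6Br2FNO2.
DoU = (2C + 2 + N − H − X) / 2, where X is the halogen count and O/S are ignored.
    = (2·8 + 2 + 1 − 6 − 3) / 2 = 10 / 2 = 5.

5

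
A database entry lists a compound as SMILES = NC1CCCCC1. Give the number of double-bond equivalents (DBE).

1

Degree of unsaturation = (number of rings) + (number of π bonds).
Ring closures in the SMILES: 1.
π bonds: none → 0 DoU from unsaturation.
Total DoU = 1 + 0 = 1.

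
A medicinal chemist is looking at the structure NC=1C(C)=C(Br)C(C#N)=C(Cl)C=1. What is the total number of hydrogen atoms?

Walk through each heavy atom and fill implicit hydrogens from standard valence (C 4, N 3, O 2, S 2, halogen 1):
  atom 1: N, bond orders sum to 1 (valence 3) → 2 H
  atom 2: C, bond orders sum to 4 (valence 4) → 0 H
  atom 3: C, bond orders sum to 4 (valence 4) → 0 H
  atom 4: C, bond orders sum to 1 (valence 4) → 3 H
  atom 5: C, bond orders sum to 4 (valence 4) → 0 H
  atom 6: Br (halogen, monovalent) → 0 H
  atom 7: C, bond orders sum to 4 (valence 4) → 0 H
  atom 8: C, bond orders sum to 4 (valence 4) → 0 H
  atom 9: N, bond orders sum to 3 (valence 3) → 0 H
  atom 10: C, bond orders sum to 4 (valence 4) → 0 H
  atom 11: Cl (halogen, monovalent) → 0 H
  atom 12: C, bond orders sum to 3 (valence 4) → 1 H
Total hydrogens: 6.

6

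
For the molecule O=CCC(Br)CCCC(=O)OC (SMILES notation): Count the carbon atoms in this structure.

Count every carbon token in the SMILES (each C, including those in ring-closure positions and inside branches).
Carbon count: 8.

8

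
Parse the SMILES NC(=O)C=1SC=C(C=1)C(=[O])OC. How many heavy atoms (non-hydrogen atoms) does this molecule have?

Every atom symbol written in the SMILES (organic subset) is one heavy atom; implicit H are not written.
Heavy atoms by element → C:7, N:1, O:3, S:1.
Total: 12.

12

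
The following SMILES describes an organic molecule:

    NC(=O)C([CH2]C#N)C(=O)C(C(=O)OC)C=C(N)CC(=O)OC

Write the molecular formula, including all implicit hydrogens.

Walk through each heavy atom and fill implicit hydrogens from standard valence (C 4, N 3, O 2, S 2, halogen 1):
  atom 1: N, bond orders sum to 1 (valence 3) → 2 H
  atom 2: C, bond orders sum to 4 (valence 4) → 0 H
  atom 3: O, bond orders sum to 2 (valence 2) → 0 H
  atom 4: C, bond orders sum to 3 (valence 4) → 1 H
  atom 5: C with explicit H count 2
  atom 6: C, bond orders sum to 4 (valence 4) → 0 H
  atom 7: N, bond orders sum to 3 (valence 3) → 0 H
  atom 8: C, bond orders sum to 4 (valence 4) → 0 H
  atom 9: O, bond orders sum to 2 (valence 2) → 0 H
  atom 10: C, bond orders sum to 3 (valence 4) → 1 H
  atom 11: C, bond orders sum to 4 (valence 4) → 0 H
  atom 12: O, bond orders sum to 2 (valence 2) → 0 H
  atom 13: O, bond orders sum to 2 (valence 2) → 0 H
  atom 14: C, bond orders sum to 1 (valence 4) → 3 H
  atom 15: C, bond orders sum to 3 (valence 4) → 1 H
  atom 16: C, bond orders sum to 4 (valence 4) → 0 H
  atom 17: N, bond orders sum to 1 (valence 3) → 2 H
  atom 18: C, bond orders sum to 2 (valence 4) → 2 H
  atom 19: C, bond orders sum to 4 (valence 4) → 0 H
  atom 20: O, bond orders sum to 2 (valence 2) → 0 H
  atom 21: O, bond orders sum to 2 (valence 2) → 0 H
  atom 22: C, bond orders sum to 1 (valence 4) → 3 H
Totals → C:13, H:17, N:3, O:6.
In Hill order: C13H17N3O6.

C13H17N3O6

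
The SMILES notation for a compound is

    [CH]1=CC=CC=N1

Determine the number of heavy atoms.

6

Every atom symbol written in the SMILES (organic subset) is one heavy atom; implicit H are not written.
Heavy atoms by element → C:5, N:1.
Total: 6.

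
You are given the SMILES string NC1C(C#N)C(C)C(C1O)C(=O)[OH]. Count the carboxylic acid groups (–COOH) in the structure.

The carboxylic acid motif appears at heavy-atom position 11 in the SMILES.
Other groups present: 1 hydroxyl, 1 nitrile, 1 primary amine.
Carboxylic acid count: 1.

1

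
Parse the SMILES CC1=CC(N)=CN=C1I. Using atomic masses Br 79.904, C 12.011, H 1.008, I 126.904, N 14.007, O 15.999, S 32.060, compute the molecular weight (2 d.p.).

234.04 g/mol

First, the molecular formula is C6H7IN2 (counting implicit H from valence).
  C: 6 × 12.011 = 72.066
  H: 7 × 1.008 = 7.056
  I: 1 × 126.904 = 126.904
  N: 2 × 14.007 = 28.014
Sum: 6×12.011 + 7×1.008 + 1×126.904 + 2×14.007 = 234.040 → 234.04 g/mol.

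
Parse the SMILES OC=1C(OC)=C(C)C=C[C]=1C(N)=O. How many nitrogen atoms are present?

Scan the SMILES for N atoms (remember two-letter symbols like Cl and Br are single atoms).
Nitrogen count: 1.

1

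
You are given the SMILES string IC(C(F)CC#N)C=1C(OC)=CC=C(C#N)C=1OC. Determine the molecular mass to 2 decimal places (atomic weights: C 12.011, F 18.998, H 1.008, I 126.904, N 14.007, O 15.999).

374.15 g/mol

First, the molecular formula is C13H12FIN2O2 (counting implicit H from valence).
  C: 13 × 12.011 = 156.143
  F: 1 × 18.998 = 18.998
  H: 12 × 1.008 = 12.096
  I: 1 × 126.904 = 126.904
  N: 2 × 14.007 = 28.014
  O: 2 × 15.999 = 31.998
Sum: 13×12.011 + 1×18.998 + 12×1.008 + 1×126.904 + 2×14.007 + 2×15.999 = 374.153 → 374.15 g/mol.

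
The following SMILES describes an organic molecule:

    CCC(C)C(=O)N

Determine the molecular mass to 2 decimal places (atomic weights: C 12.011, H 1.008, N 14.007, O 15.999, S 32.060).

101.15 g/mol

First, the molecular formula is C5H11NO (counting implicit H from valence).
  C: 5 × 12.011 = 60.055
  H: 11 × 1.008 = 11.088
  N: 1 × 14.007 = 14.007
  O: 1 × 15.999 = 15.999
Sum: 5×12.011 + 11×1.008 + 1×14.007 + 1×15.999 = 101.149 → 101.15 g/mol.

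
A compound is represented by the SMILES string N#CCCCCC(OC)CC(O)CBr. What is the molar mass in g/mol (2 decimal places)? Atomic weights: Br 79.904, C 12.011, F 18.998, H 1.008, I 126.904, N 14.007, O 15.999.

First, the molecular formula is C10H18BrNO2 (counting implicit H from valence).
  Br: 1 × 79.904 = 79.904
  C: 10 × 12.011 = 120.110
  H: 18 × 1.008 = 18.144
  N: 1 × 14.007 = 14.007
  O: 2 × 15.999 = 31.998
Sum: 1×79.904 + 10×12.011 + 18×1.008 + 1×14.007 + 2×15.999 = 264.163 → 264.16 g/mol.

264.16 g/mol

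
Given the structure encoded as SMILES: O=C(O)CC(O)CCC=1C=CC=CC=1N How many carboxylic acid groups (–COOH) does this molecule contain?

1

The carboxylic acid motif appears at heavy-atom position 2 in the SMILES.
Other groups present: 1 hydroxyl, 1 primary amine.
Carboxylic acid count: 1.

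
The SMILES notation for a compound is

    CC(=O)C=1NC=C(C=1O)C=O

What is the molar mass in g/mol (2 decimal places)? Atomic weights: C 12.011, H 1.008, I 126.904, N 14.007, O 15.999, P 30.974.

153.14 g/mol

First, the molecular formula is C7H7NO3 (counting implicit H from valence).
  C: 7 × 12.011 = 84.077
  H: 7 × 1.008 = 7.056
  N: 1 × 14.007 = 14.007
  O: 3 × 15.999 = 47.997
Sum: 7×12.011 + 7×1.008 + 1×14.007 + 3×15.999 = 153.137 → 153.14 g/mol.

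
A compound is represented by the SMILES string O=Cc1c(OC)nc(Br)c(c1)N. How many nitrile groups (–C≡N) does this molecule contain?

Scan the SMILES for the nitrile motif — none present.
Groups that are present: 1 aldehyde, 1 ether, 1 primary amine.

0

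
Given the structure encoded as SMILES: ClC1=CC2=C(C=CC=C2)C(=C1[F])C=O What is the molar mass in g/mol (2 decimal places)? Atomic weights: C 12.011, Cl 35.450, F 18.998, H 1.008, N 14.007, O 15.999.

208.62 g/mol

First, the molecular formula is C11H6ClFO (counting implicit H from valence).
  C: 11 × 12.011 = 132.121
  Cl: 1 × 35.450 = 35.450
  F: 1 × 18.998 = 18.998
  H: 6 × 1.008 = 6.048
  O: 1 × 15.999 = 15.999
Sum: 11×12.011 + 1×35.450 + 1×18.998 + 6×1.008 + 1×15.999 = 208.616 → 208.62 g/mol.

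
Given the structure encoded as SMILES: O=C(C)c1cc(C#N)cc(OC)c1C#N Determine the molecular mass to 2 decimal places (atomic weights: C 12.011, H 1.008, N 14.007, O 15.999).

First, the molecular formula is C11H8N2O2 (counting implicit H from valence).
  C: 11 × 12.011 = 132.121
  H: 8 × 1.008 = 8.064
  N: 2 × 14.007 = 28.014
  O: 2 × 15.999 = 31.998
Sum: 11×12.011 + 8×1.008 + 2×14.007 + 2×15.999 = 200.197 → 200.20 g/mol.

200.20 g/mol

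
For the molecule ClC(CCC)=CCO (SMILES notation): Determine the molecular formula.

C6H11ClO

Walk through each heavy atom and fill implicit hydrogens from standard valence (C 4, N 3, O 2, S 2, halogen 1):
  atom 1: Cl (halogen, monovalent) → 0 H
  atom 2: C, bond orders sum to 4 (valence 4) → 0 H
  atom 3: C, bond orders sum to 2 (valence 4) → 2 H
  atom 4: C, bond orders sum to 2 (valence 4) → 2 H
  atom 5: C, bond orders sum to 1 (valence 4) → 3 H
  atom 6: C, bond orders sum to 3 (valence 4) → 1 H
  atom 7: C, bond orders sum to 2 (valence 4) → 2 H
  atom 8: O, bond orders sum to 1 (valence 2) → 1 H
Totals → C:6, H:11, Cl:1, O:1.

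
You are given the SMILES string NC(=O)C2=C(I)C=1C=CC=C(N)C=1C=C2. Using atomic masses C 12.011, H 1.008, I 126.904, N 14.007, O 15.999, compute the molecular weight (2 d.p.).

First, the molecular formula is C11H9IN2O (counting implicit H from valence).
  C: 11 × 12.011 = 132.121
  H: 9 × 1.008 = 9.072
  I: 1 × 126.904 = 126.904
  N: 2 × 14.007 = 28.014
  O: 1 × 15.999 = 15.999
Sum: 11×12.011 + 9×1.008 + 1×126.904 + 2×14.007 + 1×15.999 = 312.110 → 312.11 g/mol.

312.11 g/mol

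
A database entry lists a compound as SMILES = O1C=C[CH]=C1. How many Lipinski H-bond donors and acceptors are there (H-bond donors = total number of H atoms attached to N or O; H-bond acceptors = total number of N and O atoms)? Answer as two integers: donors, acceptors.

Donors: find every N or O and count the H atoms it carries.
  atom 1 (O): bond orders sum to 2 → 0 H
Lipinski HBD = 0.
Acceptors: N atoms = 0, O atoms = 1 → HBA = 1.

0, 1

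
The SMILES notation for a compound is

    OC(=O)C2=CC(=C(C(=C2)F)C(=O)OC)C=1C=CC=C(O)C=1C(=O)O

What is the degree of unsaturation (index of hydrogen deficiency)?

Degree of unsaturation = (number of rings) + (number of π bonds).
Ring closures in the SMILES: 2.
π bonds: 9 double bonds (each 1 DoU) → 9 DoU from unsaturation.
Total DoU = 2 + 9 = 11.

11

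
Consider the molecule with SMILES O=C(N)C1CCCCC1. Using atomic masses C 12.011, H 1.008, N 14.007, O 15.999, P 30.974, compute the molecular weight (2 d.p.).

First, the molecular formula is C7H13NO (counting implicit H from valence).
  C: 7 × 12.011 = 84.077
  H: 13 × 1.008 = 13.104
  N: 1 × 14.007 = 14.007
  O: 1 × 15.999 = 15.999
Sum: 7×12.011 + 13×1.008 + 1×14.007 + 1×15.999 = 127.187 → 127.19 g/mol.

127.19 g/mol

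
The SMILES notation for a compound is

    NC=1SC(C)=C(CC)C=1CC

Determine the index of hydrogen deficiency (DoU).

Degree of unsaturation = (number of rings) + (number of π bonds).
Ring closures in the SMILES: 1.
π bonds: 2 double bonds (each 1 DoU) → 2 DoU from unsaturation.
Total DoU = 1 + 2 = 3.

3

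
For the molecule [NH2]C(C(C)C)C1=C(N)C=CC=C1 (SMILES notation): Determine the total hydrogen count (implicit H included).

16

Walk through each heavy atom and fill implicit hydrogens from standard valence (C 4, N 3, O 2, S 2, halogen 1):
  atom 1: N with explicit H count 2
  atom 2: C, bond orders sum to 3 (valence 4) → 1 H
  atom 3: C, bond orders sum to 3 (valence 4) → 1 H
  atom 4: C, bond orders sum to 1 (valence 4) → 3 H
  atom 5: C, bond orders sum to 1 (valence 4) → 3 H
  atom 6: C, bond orders sum to 4 (valence 4) → 0 H
  atom 7: C, bond orders sum to 4 (valence 4) → 0 H
  atom 8: N, bond orders sum to 1 (valence 3) → 2 H
  atom 9: C, bond orders sum to 3 (valence 4) → 1 H
  atom 10: C, bond orders sum to 3 (valence 4) → 1 H
  atom 11: C, bond orders sum to 3 (valence 4) → 1 H
  atom 12: C, bond orders sum to 3 (valence 4) → 1 H
Total hydrogens: 16.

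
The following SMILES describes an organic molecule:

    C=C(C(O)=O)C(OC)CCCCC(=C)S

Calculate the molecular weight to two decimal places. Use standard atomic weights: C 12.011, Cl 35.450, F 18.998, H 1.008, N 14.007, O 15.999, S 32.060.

230.32 g/mol

First, the molecular formula is C11H18O3S (counting implicit H from valence).
  C: 11 × 12.011 = 132.121
  H: 18 × 1.008 = 18.144
  O: 3 × 15.999 = 47.997
  S: 1 × 32.060 = 32.060
Sum: 11×12.011 + 18×1.008 + 3×15.999 + 1×32.060 = 230.322 → 230.32 g/mol.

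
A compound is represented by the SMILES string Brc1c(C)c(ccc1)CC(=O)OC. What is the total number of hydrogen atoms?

11

Walk through each heavy atom and fill implicit hydrogens from standard valence (C 4, N 3, O 2, S 2, halogen 1); for lowercase aromatic atoms, an aromatic c carries 1 H when it has two neighbours and 0 H with three, and aromatic n carries 0 H:
  atom 1: Br (halogen, monovalent) → 0 H
  atom 2: aromatic c, 3 neighbours → 0 H
  atom 3: aromatic c, 3 neighbours → 0 H
  atom 4: C, bond orders sum to 1 (valence 4) → 3 H
  atom 5: aromatic c, 3 neighbours → 0 H
  atom 6: aromatic c, 2 neighbours → 1 H
  atom 7: aromatic c, 2 neighbours → 1 H
  atom 8: aromatic c, 2 neighbours → 1 H
  atom 9: C, bond orders sum to 2 (valence 4) → 2 H
  atom 10: C, bond orders sum to 4 (valence 4) → 0 H
  atom 11: O, bond orders sum to 2 (valence 2) → 0 H
  atom 12: O, bond orders sum to 2 (valence 2) → 0 H
  atom 13: C, bond orders sum to 1 (valence 4) → 3 H
Total hydrogens: 11.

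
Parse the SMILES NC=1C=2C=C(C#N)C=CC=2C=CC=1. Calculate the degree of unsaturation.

Molecular formula: C11H8N2.
DoU = (2C + 2 + N − H − X) / 2, where X is the halogen count and O/S are ignored.
    = (2·11 + 2 + 2 − 8 − 0) / 2 = 18 / 2 = 9.

9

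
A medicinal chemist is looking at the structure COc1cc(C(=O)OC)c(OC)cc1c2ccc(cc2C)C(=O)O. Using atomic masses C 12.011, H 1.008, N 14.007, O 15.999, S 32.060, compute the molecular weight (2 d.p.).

First, the molecular formula is C18H18O6 (counting implicit H from valence).
  C: 18 × 12.011 = 216.198
  H: 18 × 1.008 = 18.144
  O: 6 × 15.999 = 95.994
Sum: 18×12.011 + 18×1.008 + 6×15.999 = 330.336 → 330.34 g/mol.

330.34 g/mol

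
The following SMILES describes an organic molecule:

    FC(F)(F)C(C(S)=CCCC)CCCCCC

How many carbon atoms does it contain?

13

Count every carbon token in the SMILES (each C, including those in ring-closure positions and inside branches).
Carbon count: 13.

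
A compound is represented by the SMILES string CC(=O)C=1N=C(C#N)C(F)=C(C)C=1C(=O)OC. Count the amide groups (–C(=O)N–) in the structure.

0

Scan the SMILES for the amide motif — none present.
Groups that are present: 1 ester, 1 ketone, 1 nitrile.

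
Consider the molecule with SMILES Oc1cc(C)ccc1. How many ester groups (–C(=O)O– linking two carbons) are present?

0

Scan the SMILES for the ester motif — none present.
Groups that are present: 1 hydroxyl.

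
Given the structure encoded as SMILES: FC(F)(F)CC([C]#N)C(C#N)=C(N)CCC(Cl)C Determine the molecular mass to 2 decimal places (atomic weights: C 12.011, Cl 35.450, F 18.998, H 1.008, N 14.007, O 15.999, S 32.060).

279.69 g/mol

First, the molecular formula is C11H13ClF3N3 (counting implicit H from valence).
  C: 11 × 12.011 = 132.121
  Cl: 1 × 35.450 = 35.450
  F: 3 × 18.998 = 56.994
  H: 13 × 1.008 = 13.104
  N: 3 × 14.007 = 42.021
Sum: 11×12.011 + 1×35.450 + 3×18.998 + 13×1.008 + 3×14.007 = 279.690 → 279.69 g/mol.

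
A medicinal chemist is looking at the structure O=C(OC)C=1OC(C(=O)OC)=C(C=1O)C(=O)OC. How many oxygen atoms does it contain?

Scan the SMILES for O atoms (remember two-letter symbols like Cl and Br are single atoms).
Oxygen count: 8.

8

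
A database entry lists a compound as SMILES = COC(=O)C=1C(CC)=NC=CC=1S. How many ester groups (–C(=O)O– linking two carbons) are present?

The ester motif appears at heavy-atom position 3 in the SMILES.
Other groups present: 1 thiol.
Ester count: 1.

1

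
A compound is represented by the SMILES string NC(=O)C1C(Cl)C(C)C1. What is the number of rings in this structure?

In SMILES, each pair of matching ring-closure digits denotes one ring-closing bond; the number of such bonds equals the number of independent rings.
Ring-closure bonds here: 1.

1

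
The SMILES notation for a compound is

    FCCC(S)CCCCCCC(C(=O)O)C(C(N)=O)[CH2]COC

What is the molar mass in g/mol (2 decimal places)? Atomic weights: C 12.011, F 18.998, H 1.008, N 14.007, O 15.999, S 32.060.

351.48 g/mol

First, the molecular formula is C16H30FNO4S (counting implicit H from valence).
  C: 16 × 12.011 = 192.176
  F: 1 × 18.998 = 18.998
  H: 30 × 1.008 = 30.240
  N: 1 × 14.007 = 14.007
  O: 4 × 15.999 = 63.996
  S: 1 × 32.060 = 32.060
Sum: 16×12.011 + 1×18.998 + 30×1.008 + 1×14.007 + 4×15.999 + 1×32.060 = 351.477 → 351.48 g/mol.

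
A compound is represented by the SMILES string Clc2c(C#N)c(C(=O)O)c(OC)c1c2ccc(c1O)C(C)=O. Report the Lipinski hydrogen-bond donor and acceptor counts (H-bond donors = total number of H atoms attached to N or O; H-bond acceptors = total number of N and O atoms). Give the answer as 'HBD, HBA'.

Donors: find every N or O and count the H atoms it carries.
  atom 5 (N): bond orders sum to 3 → 0 H
  atom 8 (O): bond orders sum to 2 → 0 H
  atom 9 (O): bond orders sum to 1 → 1 H
  atom 11 (O): bond orders sum to 2 → 0 H
  atom 19 (O): bond orders sum to 1 → 1 H
  atom 22 (O): bond orders sum to 2 → 0 H
Lipinski HBD = 2.
Acceptors: N atoms = 1, O atoms = 5 → HBA = 6.

2, 6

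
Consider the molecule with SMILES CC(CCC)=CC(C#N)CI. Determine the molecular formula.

Walk through each heavy atom and fill implicit hydrogens from standard valence (C 4, N 3, O 2, S 2, halogen 1):
  atom 1: C, bond orders sum to 1 (valence 4) → 3 H
  atom 2: C, bond orders sum to 4 (valence 4) → 0 H
  atom 3: C, bond orders sum to 2 (valence 4) → 2 H
  atom 4: C, bond orders sum to 2 (valence 4) → 2 H
  atom 5: C, bond orders sum to 1 (valence 4) → 3 H
  atom 6: C, bond orders sum to 3 (valence 4) → 1 H
  atom 7: C, bond orders sum to 3 (valence 4) → 1 H
  atom 8: C, bond orders sum to 4 (valence 4) → 0 H
  atom 9: N, bond orders sum to 3 (valence 3) → 0 H
  atom 10: C, bond orders sum to 2 (valence 4) → 2 H
  atom 11: I (halogen, monovalent) → 0 H
Totals → C:9, H:14, I:1, N:1.

C9H14IN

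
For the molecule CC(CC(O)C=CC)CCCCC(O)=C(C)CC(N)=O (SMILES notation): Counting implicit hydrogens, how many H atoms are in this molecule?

29

Walk through each heavy atom and fill implicit hydrogens from standard valence (C 4, N 3, O 2, S 2, halogen 1):
  atom 1: C, bond orders sum to 1 (valence 4) → 3 H
  atom 2: C, bond orders sum to 3 (valence 4) → 1 H
  atom 3: C, bond orders sum to 2 (valence 4) → 2 H
  atom 4: C, bond orders sum to 3 (valence 4) → 1 H
  atom 5: O, bond orders sum to 1 (valence 2) → 1 H
  atom 6: C, bond orders sum to 3 (valence 4) → 1 H
  atom 7: C, bond orders sum to 3 (valence 4) → 1 H
  atom 8: C, bond orders sum to 1 (valence 4) → 3 H
  atom 9: C, bond orders sum to 2 (valence 4) → 2 H
  atom 10: C, bond orders sum to 2 (valence 4) → 2 H
  atom 11: C, bond orders sum to 2 (valence 4) → 2 H
  atom 12: C, bond orders sum to 2 (valence 4) → 2 H
  atom 13: C, bond orders sum to 4 (valence 4) → 0 H
  atom 14: O, bond orders sum to 1 (valence 2) → 1 H
  atom 15: C, bond orders sum to 4 (valence 4) → 0 H
  atom 16: C, bond orders sum to 1 (valence 4) → 3 H
  atom 17: C, bond orders sum to 2 (valence 4) → 2 H
  atom 18: C, bond orders sum to 4 (valence 4) → 0 H
  atom 19: N, bond orders sum to 1 (valence 3) → 2 H
  atom 20: O, bond orders sum to 2 (valence 2) → 0 H
Total hydrogens: 29.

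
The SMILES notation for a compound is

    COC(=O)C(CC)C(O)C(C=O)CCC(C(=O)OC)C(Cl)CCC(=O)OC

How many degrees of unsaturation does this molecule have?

4

Molecular formula: C18H29ClO8.
DoU = (2C + 2 + N − H − X) / 2, where X is the halogen count and O/S are ignored.
    = (2·18 + 2 + 0 − 29 − 1) / 2 = 8 / 2 = 4.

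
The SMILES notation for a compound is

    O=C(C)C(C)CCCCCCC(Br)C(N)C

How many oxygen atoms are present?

1

Scan the SMILES for O atoms (remember two-letter symbols like Cl and Br are single atoms).
Oxygen count: 1.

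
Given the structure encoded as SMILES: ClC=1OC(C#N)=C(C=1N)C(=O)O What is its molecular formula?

C6H3ClN2O3

Walk through each heavy atom and fill implicit hydrogens from standard valence (C 4, N 3, O 2, S 2, halogen 1):
  atom 1: Cl (halogen, monovalent) → 0 H
  atom 2: C, bond orders sum to 4 (valence 4) → 0 H
  atom 3: O, bond orders sum to 2 (valence 2) → 0 H
  atom 4: C, bond orders sum to 4 (valence 4) → 0 H
  atom 5: C, bond orders sum to 4 (valence 4) → 0 H
  atom 6: N, bond orders sum to 3 (valence 3) → 0 H
  atom 7: C, bond orders sum to 4 (valence 4) → 0 H
  atom 8: C, bond orders sum to 4 (valence 4) → 0 H
  atom 9: N, bond orders sum to 1 (valence 3) → 2 H
  atom 10: C, bond orders sum to 4 (valence 4) → 0 H
  atom 11: O, bond orders sum to 2 (valence 2) → 0 H
  atom 12: O, bond orders sum to 1 (valence 2) → 1 H
Totals → C:6, H:3, Cl:1, N:2, O:3.
In Hill order: C6H3ClN2O3.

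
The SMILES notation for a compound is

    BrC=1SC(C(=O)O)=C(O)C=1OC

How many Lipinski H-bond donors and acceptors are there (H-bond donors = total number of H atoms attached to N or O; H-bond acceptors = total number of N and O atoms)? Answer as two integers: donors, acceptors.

Donors: find every N or O and count the H atoms it carries.
  atom 6 (O): bond orders sum to 2 → 0 H
  atom 7 (O): bond orders sum to 1 → 1 H
  atom 9 (O): bond orders sum to 1 → 1 H
  atom 11 (O): bond orders sum to 2 → 0 H
Lipinski HBD = 2.
Acceptors: N atoms = 0, O atoms = 4 → HBA = 4.

2, 4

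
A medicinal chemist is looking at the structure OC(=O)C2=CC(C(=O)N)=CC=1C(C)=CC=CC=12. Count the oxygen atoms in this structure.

Scan the SMILES for O atoms (remember two-letter symbols like Cl and Br are single atoms).
Oxygen count: 3.

3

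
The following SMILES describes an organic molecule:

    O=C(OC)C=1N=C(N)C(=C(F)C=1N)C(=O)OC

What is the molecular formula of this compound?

Walk through each heavy atom and fill implicit hydrogens from standard valence (C 4, N 3, O 2, S 2, halogen 1):
  atom 1: O, bond orders sum to 2 (valence 2) → 0 H
  atom 2: C, bond orders sum to 4 (valence 4) → 0 H
  atom 3: O, bond orders sum to 2 (valence 2) → 0 H
  atom 4: C, bond orders sum to 1 (valence 4) → 3 H
  atom 5: C, bond orders sum to 4 (valence 4) → 0 H
  atom 6: N, bond orders sum to 3 (valence 3) → 0 H
  atom 7: C, bond orders sum to 4 (valence 4) → 0 H
  atom 8: N, bond orders sum to 1 (valence 3) → 2 H
  atom 9: C, bond orders sum to 4 (valence 4) → 0 H
  atom 10: C, bond orders sum to 4 (valence 4) → 0 H
  atom 11: F (halogen, monovalent) → 0 H
  atom 12: C, bond orders sum to 4 (valence 4) → 0 H
  atom 13: N, bond orders sum to 1 (valence 3) → 2 H
  atom 14: C, bond orders sum to 4 (valence 4) → 0 H
  atom 15: O, bond orders sum to 2 (valence 2) → 0 H
  atom 16: O, bond orders sum to 2 (valence 2) → 0 H
  atom 17: C, bond orders sum to 1 (valence 4) → 3 H
Totals → C:9, H:10, F:1, N:3, O:4.

C9H10FN3O4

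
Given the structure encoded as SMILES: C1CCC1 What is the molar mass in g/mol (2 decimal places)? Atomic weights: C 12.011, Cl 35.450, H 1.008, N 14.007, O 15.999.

First, the molecular formula is C4H8 (counting implicit H from valence).
  C: 4 × 12.011 = 48.044
  H: 8 × 1.008 = 8.064
Sum: 4×12.011 + 8×1.008 = 56.108 → 56.11 g/mol.

56.11 g/mol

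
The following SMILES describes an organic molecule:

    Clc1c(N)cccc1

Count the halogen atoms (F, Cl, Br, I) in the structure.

Halogen atoms appear at heavy-atom position 1 (1×Cl).
Other groups present: 1 primary amine.
Halogen count: 1.

1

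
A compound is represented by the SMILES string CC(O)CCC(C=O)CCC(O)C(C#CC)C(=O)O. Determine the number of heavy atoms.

19

Every atom symbol written in the SMILES (organic subset) is one heavy atom; implicit H are not written.
Heavy atoms by element → C:14, O:5.
Total: 19.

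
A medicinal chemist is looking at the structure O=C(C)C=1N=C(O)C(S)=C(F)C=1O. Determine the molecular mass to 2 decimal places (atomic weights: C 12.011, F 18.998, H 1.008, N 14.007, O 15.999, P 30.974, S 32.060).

First, the molecular formula is C7H6FNO3S (counting implicit H from valence).
  C: 7 × 12.011 = 84.077
  F: 1 × 18.998 = 18.998
  H: 6 × 1.008 = 6.048
  N: 1 × 14.007 = 14.007
  O: 3 × 15.999 = 47.997
  S: 1 × 32.060 = 32.060
Sum: 7×12.011 + 1×18.998 + 6×1.008 + 1×14.007 + 3×15.999 + 1×32.060 = 203.187 → 203.19 g/mol.

203.19 g/mol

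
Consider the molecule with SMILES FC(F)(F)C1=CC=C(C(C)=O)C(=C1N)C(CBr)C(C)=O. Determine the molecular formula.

C13H13BrF3NO2

Walk through each heavy atom and fill implicit hydrogens from standard valence (C 4, N 3, O 2, S 2, halogen 1):
  atom 1: F (halogen, monovalent) → 0 H
  atom 2: C, bond orders sum to 4 (valence 4) → 0 H
  atom 3: F (halogen, monovalent) → 0 H
  atom 4: F (halogen, monovalent) → 0 H
  atom 5: C, bond orders sum to 4 (valence 4) → 0 H
  atom 6: C, bond orders sum to 3 (valence 4) → 1 H
  atom 7: C, bond orders sum to 3 (valence 4) → 1 H
  atom 8: C, bond orders sum to 4 (valence 4) → 0 H
  atom 9: C, bond orders sum to 4 (valence 4) → 0 H
  atom 10: C, bond orders sum to 1 (valence 4) → 3 H
  atom 11: O, bond orders sum to 2 (valence 2) → 0 H
  atom 12: C, bond orders sum to 4 (valence 4) → 0 H
  atom 13: C, bond orders sum to 4 (valence 4) → 0 H
  atom 14: N, bond orders sum to 1 (valence 3) → 2 H
  atom 15: C, bond orders sum to 3 (valence 4) → 1 H
  atom 16: C, bond orders sum to 2 (valence 4) → 2 H
  atom 17: Br (halogen, monovalent) → 0 H
  atom 18: C, bond orders sum to 4 (valence 4) → 0 H
  atom 19: C, bond orders sum to 1 (valence 4) → 3 H
  atom 20: O, bond orders sum to 2 (valence 2) → 0 H
Totals → C:13, H:13, Br:1, F:3, N:1, O:2.
In Hill order: C13H13BrF3NO2.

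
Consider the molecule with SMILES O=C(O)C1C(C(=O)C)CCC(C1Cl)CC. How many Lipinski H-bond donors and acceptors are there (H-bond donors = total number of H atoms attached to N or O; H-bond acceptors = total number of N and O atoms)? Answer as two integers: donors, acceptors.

1, 3

Donors: find every N or O and count the H atoms it carries.
  atom 1 (O): bond orders sum to 2 → 0 H
  atom 3 (O): bond orders sum to 1 → 1 H
  atom 7 (O): bond orders sum to 2 → 0 H
Lipinski HBD = 1.
Acceptors: N atoms = 0, O atoms = 3 → HBA = 3.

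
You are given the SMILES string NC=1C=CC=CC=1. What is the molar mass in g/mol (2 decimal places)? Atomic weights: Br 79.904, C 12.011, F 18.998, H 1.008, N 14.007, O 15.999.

93.13 g/mol

First, the molecular formula is C6H7N (counting implicit H from valence).
  C: 6 × 12.011 = 72.066
  H: 7 × 1.008 = 7.056
  N: 1 × 14.007 = 14.007
Sum: 6×12.011 + 7×1.008 + 1×14.007 = 93.129 → 93.13 g/mol.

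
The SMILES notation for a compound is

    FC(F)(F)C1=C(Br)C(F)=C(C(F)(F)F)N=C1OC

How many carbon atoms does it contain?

Count every carbon token in the SMILES (each C, including those in ring-closure positions and inside branches).
Carbon count: 8.

8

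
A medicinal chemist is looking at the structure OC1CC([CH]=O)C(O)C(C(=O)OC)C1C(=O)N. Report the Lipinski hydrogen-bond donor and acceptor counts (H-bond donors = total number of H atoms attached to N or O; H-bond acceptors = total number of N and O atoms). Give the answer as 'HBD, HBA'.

4, 7

Donors: find every N or O and count the H atoms it carries.
  atom 1 (O): bond orders sum to 1 → 1 H
  atom 6 (O): bond orders sum to 2 → 0 H
  atom 8 (O): bond orders sum to 1 → 1 H
  atom 11 (O): bond orders sum to 2 → 0 H
  atom 12 (O): bond orders sum to 2 → 0 H
  atom 16 (O): bond orders sum to 2 → 0 H
  atom 17 (N): bond orders sum to 1 → 2 H
Lipinski HBD = 4.
Acceptors: N atoms = 1, O atoms = 6 → HBA = 7.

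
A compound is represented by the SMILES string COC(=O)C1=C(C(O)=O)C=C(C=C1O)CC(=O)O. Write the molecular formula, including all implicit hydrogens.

Walk through each heavy atom and fill implicit hydrogens from standard valence (C 4, N 3, O 2, S 2, halogen 1):
  atom 1: C, bond orders sum to 1 (valence 4) → 3 H
  atom 2: O, bond orders sum to 2 (valence 2) → 0 H
  atom 3: C, bond orders sum to 4 (valence 4) → 0 H
  atom 4: O, bond orders sum to 2 (valence 2) → 0 H
  atom 5: C, bond orders sum to 4 (valence 4) → 0 H
  atom 6: C, bond orders sum to 4 (valence 4) → 0 H
  atom 7: C, bond orders sum to 4 (valence 4) → 0 H
  atom 8: O, bond orders sum to 1 (valence 2) → 1 H
  atom 9: O, bond orders sum to 2 (valence 2) → 0 H
  atom 10: C, bond orders sum to 3 (valence 4) → 1 H
  atom 11: C, bond orders sum to 4 (valence 4) → 0 H
  atom 12: C, bond orders sum to 3 (valence 4) → 1 H
  atom 13: C, bond orders sum to 4 (valence 4) → 0 H
  atom 14: O, bond orders sum to 1 (valence 2) → 1 H
  atom 15: C, bond orders sum to 2 (valence 4) → 2 H
  atom 16: C, bond orders sum to 4 (valence 4) → 0 H
  atom 17: O, bond orders sum to 2 (valence 2) → 0 H
  atom 18: O, bond orders sum to 1 (valence 2) → 1 H
Totals → C:11, H:10, O:7.

C11H10O7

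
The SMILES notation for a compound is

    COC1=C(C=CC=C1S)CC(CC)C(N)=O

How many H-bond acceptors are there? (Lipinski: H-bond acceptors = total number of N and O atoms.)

N atoms: 1; O atoms: 2.
Lipinski HBA = 1 + 2 = 3.

3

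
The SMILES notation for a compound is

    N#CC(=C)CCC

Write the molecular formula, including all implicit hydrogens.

C6H9N

Walk through each heavy atom and fill implicit hydrogens from standard valence (C 4, N 3, O 2, S 2, halogen 1):
  atom 1: N, bond orders sum to 3 (valence 3) → 0 H
  atom 2: C, bond orders sum to 4 (valence 4) → 0 H
  atom 3: C, bond orders sum to 4 (valence 4) → 0 H
  atom 4: C, bond orders sum to 2 (valence 4) → 2 H
  atom 5: C, bond orders sum to 2 (valence 4) → 2 H
  atom 6: C, bond orders sum to 2 (valence 4) → 2 H
  atom 7: C, bond orders sum to 1 (valence 4) → 3 H
Totals → C:6, H:9, N:1.
In Hill order: C6H9N.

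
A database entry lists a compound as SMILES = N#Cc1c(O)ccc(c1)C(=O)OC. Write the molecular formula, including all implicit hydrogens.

Walk through each heavy atom and fill implicit hydrogens from standard valence (C 4, N 3, O 2, S 2, halogen 1); for lowercase aromatic atoms, an aromatic c carries 1 H when it has two neighbours and 0 H with three, and aromatic n carries 0 H:
  atom 1: N, bond orders sum to 3 (valence 3) → 0 H
  atom 2: C, bond orders sum to 4 (valence 4) → 0 H
  atom 3: aromatic c, 3 neighbours → 0 H
  atom 4: aromatic c, 3 neighbours → 0 H
  atom 5: O, bond orders sum to 1 (valence 2) → 1 H
  atom 6: aromatic c, 2 neighbours → 1 H
  atom 7: aromatic c, 2 neighbours → 1 H
  atom 8: aromatic c, 3 neighbours → 0 H
  atom 9: aromatic c, 2 neighbours → 1 H
  atom 10: C, bond orders sum to 4 (valence 4) → 0 H
  atom 11: O, bond orders sum to 2 (valence 2) → 0 H
  atom 12: O, bond orders sum to 2 (valence 2) → 0 H
  atom 13: C, bond orders sum to 1 (valence 4) → 3 H
Totals → C:9, H:7, N:1, O:3.
In Hill order: C9H7NO3.

C9H7NO3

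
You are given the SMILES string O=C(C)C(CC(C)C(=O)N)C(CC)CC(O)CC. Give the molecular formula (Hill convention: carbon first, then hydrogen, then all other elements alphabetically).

C14H27NO3

Walk through each heavy atom and fill implicit hydrogens from standard valence (C 4, N 3, O 2, S 2, halogen 1):
  atom 1: O, bond orders sum to 2 (valence 2) → 0 H
  atom 2: C, bond orders sum to 4 (valence 4) → 0 H
  atom 3: C, bond orders sum to 1 (valence 4) → 3 H
  atom 4: C, bond orders sum to 3 (valence 4) → 1 H
  atom 5: C, bond orders sum to 2 (valence 4) → 2 H
  atom 6: C, bond orders sum to 3 (valence 4) → 1 H
  atom 7: C, bond orders sum to 1 (valence 4) → 3 H
  atom 8: C, bond orders sum to 4 (valence 4) → 0 H
  atom 9: O, bond orders sum to 2 (valence 2) → 0 H
  atom 10: N, bond orders sum to 1 (valence 3) → 2 H
  atom 11: C, bond orders sum to 3 (valence 4) → 1 H
  atom 12: C, bond orders sum to 2 (valence 4) → 2 H
  atom 13: C, bond orders sum to 1 (valence 4) → 3 H
  atom 14: C, bond orders sum to 2 (valence 4) → 2 H
  atom 15: C, bond orders sum to 3 (valence 4) → 1 H
  atom 16: O, bond orders sum to 1 (valence 2) → 1 H
  atom 17: C, bond orders sum to 2 (valence 4) → 2 H
  atom 18: C, bond orders sum to 1 (valence 4) → 3 H
Totals → C:14, H:27, N:1, O:3.
In Hill order: C14H27NO3.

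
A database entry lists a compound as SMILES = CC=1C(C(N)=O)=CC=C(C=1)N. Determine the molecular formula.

Walk through each heavy atom and fill implicit hydrogens from standard valence (C 4, N 3, O 2, S 2, halogen 1):
  atom 1: C, bond orders sum to 1 (valence 4) → 3 H
  atom 2: C, bond orders sum to 4 (valence 4) → 0 H
  atom 3: C, bond orders sum to 4 (valence 4) → 0 H
  atom 4: C, bond orders sum to 4 (valence 4) → 0 H
  atom 5: N, bond orders sum to 1 (valence 3) → 2 H
  atom 6: O, bond orders sum to 2 (valence 2) → 0 H
  atom 7: C, bond orders sum to 3 (valence 4) → 1 H
  atom 8: C, bond orders sum to 3 (valence 4) → 1 H
  atom 9: C, bond orders sum to 4 (valence 4) → 0 H
  atom 10: C, bond orders sum to 3 (valence 4) → 1 H
  atom 11: N, bond orders sum to 1 (valence 3) → 2 H
Totals → C:8, H:10, N:2, O:1.
In Hill order: C8H10N2O.

C8H10N2O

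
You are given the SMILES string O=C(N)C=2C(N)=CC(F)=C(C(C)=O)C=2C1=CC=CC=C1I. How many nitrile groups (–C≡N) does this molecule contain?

Scan the SMILES for the nitrile motif — none present.
Groups that are present: 1 amide, 1 ketone, 1 primary amine.

0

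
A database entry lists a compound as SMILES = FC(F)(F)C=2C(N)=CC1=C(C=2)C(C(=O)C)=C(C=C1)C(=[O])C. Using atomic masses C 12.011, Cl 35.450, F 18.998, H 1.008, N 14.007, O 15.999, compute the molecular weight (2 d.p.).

295.26 g/mol

First, the molecular formula is C15H12F3NO2 (counting implicit H from valence).
  C: 15 × 12.011 = 180.165
  F: 3 × 18.998 = 56.994
  H: 12 × 1.008 = 12.096
  N: 1 × 14.007 = 14.007
  O: 2 × 15.999 = 31.998
Sum: 15×12.011 + 3×18.998 + 12×1.008 + 1×14.007 + 2×15.999 = 295.260 → 295.26 g/mol.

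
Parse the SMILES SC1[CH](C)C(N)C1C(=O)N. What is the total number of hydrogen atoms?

Walk through each heavy atom and fill implicit hydrogens from standard valence (C 4, N 3, O 2, S 2, halogen 1):
  atom 1: S, bond orders sum to 1 (valence 2) → 1 H
  atom 2: C, bond orders sum to 3 (valence 4) → 1 H
  atom 3: C with explicit H count 1
  atom 4: C, bond orders sum to 1 (valence 4) → 3 H
  atom 5: C, bond orders sum to 3 (valence 4) → 1 H
  atom 6: N, bond orders sum to 1 (valence 3) → 2 H
  atom 7: C, bond orders sum to 3 (valence 4) → 1 H
  atom 8: C, bond orders sum to 4 (valence 4) → 0 H
  atom 9: O, bond orders sum to 2 (valence 2) → 0 H
  atom 10: N, bond orders sum to 1 (valence 3) → 2 H
Total hydrogens: 12.

12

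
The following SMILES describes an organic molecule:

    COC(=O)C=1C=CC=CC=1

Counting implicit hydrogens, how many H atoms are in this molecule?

Walk through each heavy atom and fill implicit hydrogens from standard valence (C 4, N 3, O 2, S 2, halogen 1):
  atom 1: C, bond orders sum to 1 (valence 4) → 3 H
  atom 2: O, bond orders sum to 2 (valence 2) → 0 H
  atom 3: C, bond orders sum to 4 (valence 4) → 0 H
  atom 4: O, bond orders sum to 2 (valence 2) → 0 H
  atom 5: C, bond orders sum to 4 (valence 4) → 0 H
  atom 6: C, bond orders sum to 3 (valence 4) → 1 H
  atom 7: C, bond orders sum to 3 (valence 4) → 1 H
  atom 8: C, bond orders sum to 3 (valence 4) → 1 H
  atom 9: C, bond orders sum to 3 (valence 4) → 1 H
  atom 10: C, bond orders sum to 3 (valence 4) → 1 H
Total hydrogens: 8.

8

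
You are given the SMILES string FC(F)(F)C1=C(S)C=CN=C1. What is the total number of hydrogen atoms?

4

Walk through each heavy atom and fill implicit hydrogens from standard valence (C 4, N 3, O 2, S 2, halogen 1):
  atom 1: F (halogen, monovalent) → 0 H
  atom 2: C, bond orders sum to 4 (valence 4) → 0 H
  atom 3: F (halogen, monovalent) → 0 H
  atom 4: F (halogen, monovalent) → 0 H
  atom 5: C, bond orders sum to 4 (valence 4) → 0 H
  atom 6: C, bond orders sum to 4 (valence 4) → 0 H
  atom 7: S, bond orders sum to 1 (valence 2) → 1 H
  atom 8: C, bond orders sum to 3 (valence 4) → 1 H
  atom 9: C, bond orders sum to 3 (valence 4) → 1 H
  atom 10: N, bond orders sum to 3 (valence 3) → 0 H
  atom 11: C, bond orders sum to 3 (valence 4) → 1 H
Total hydrogens: 4.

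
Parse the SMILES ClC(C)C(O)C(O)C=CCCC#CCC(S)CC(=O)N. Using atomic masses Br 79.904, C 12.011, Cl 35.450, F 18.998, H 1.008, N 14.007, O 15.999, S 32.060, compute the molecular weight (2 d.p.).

First, the molecular formula is C14H22ClNO3S (counting implicit H from valence).
  C: 14 × 12.011 = 168.154
  Cl: 1 × 35.450 = 35.450
  H: 22 × 1.008 = 22.176
  N: 1 × 14.007 = 14.007
  O: 3 × 15.999 = 47.997
  S: 1 × 32.060 = 32.060
Sum: 14×12.011 + 1×35.450 + 22×1.008 + 1×14.007 + 3×15.999 + 1×32.060 = 319.844 → 319.84 g/mol.

319.84 g/mol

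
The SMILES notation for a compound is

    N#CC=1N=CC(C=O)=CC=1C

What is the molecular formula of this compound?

C8H6N2O

Walk through each heavy atom and fill implicit hydrogens from standard valence (C 4, N 3, O 2, S 2, halogen 1):
  atom 1: N, bond orders sum to 3 (valence 3) → 0 H
  atom 2: C, bond orders sum to 4 (valence 4) → 0 H
  atom 3: C, bond orders sum to 4 (valence 4) → 0 H
  atom 4: N, bond orders sum to 3 (valence 3) → 0 H
  atom 5: C, bond orders sum to 3 (valence 4) → 1 H
  atom 6: C, bond orders sum to 4 (valence 4) → 0 H
  atom 7: C, bond orders sum to 3 (valence 4) → 1 H
  atom 8: O, bond orders sum to 2 (valence 2) → 0 H
  atom 9: C, bond orders sum to 3 (valence 4) → 1 H
  atom 10: C, bond orders sum to 4 (valence 4) → 0 H
  atom 11: C, bond orders sum to 1 (valence 4) → 3 H
Totals → C:8, H:6, N:2, O:1.
In Hill order: C8H6N2O.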